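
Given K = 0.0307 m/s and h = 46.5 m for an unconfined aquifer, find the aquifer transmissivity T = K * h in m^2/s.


Transmissivity is defined as T = K * h.
T = 0.0307 * 46.5
  = 1.4276 m^2/s.

1.4276


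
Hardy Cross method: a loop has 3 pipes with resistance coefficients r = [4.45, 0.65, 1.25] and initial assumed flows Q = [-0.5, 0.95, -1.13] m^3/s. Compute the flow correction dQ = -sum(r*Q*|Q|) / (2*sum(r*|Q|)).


Numerator terms (r*Q*|Q|): 4.45*-0.5*|-0.5| = -1.1125; 0.65*0.95*|0.95| = 0.5866; 1.25*-1.13*|-1.13| = -1.5961.
Sum of numerator = -2.122.
Denominator terms (r*|Q|): 4.45*|-0.5| = 2.225; 0.65*|0.95| = 0.6175; 1.25*|-1.13| = 1.4125.
2 * sum of denominator = 2 * 4.255 = 8.51.
dQ = --2.122 / 8.51 = 0.2494 m^3/s.

0.2494


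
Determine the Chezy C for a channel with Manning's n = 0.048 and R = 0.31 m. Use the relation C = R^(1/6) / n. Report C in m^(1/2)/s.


The Chezy coefficient relates to Manning's n through C = R^(1/6) / n.
R^(1/6) = 0.31^(1/6) = 0.822672.
C = 0.822672 / 0.048 = 17.14 m^(1/2)/s.

17.14


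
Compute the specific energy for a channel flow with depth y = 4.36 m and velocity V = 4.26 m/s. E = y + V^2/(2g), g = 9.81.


Specific energy E = y + V^2/(2g).
Velocity head = V^2/(2g) = 4.26^2 / (2*9.81) = 18.1476 / 19.62 = 0.925 m.
E = 4.36 + 0.925 = 5.285 m.

5.285


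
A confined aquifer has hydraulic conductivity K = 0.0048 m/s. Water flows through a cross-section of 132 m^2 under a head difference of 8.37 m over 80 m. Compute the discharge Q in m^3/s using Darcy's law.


Darcy's law: Q = K * A * i, where i = dh/L.
Hydraulic gradient i = 8.37 / 80 = 0.104625.
Q = 0.0048 * 132 * 0.104625
  = 0.0663 m^3/s.

0.0663


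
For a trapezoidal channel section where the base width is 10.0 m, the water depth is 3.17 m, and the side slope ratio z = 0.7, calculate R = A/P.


For a trapezoidal section with side slope z:
A = (b + z*y)*y = (10.0 + 0.7*3.17)*3.17 = 38.734 m^2.
P = b + 2*y*sqrt(1 + z^2) = 10.0 + 2*3.17*sqrt(1 + 0.7^2) = 17.739 m.
R = A/P = 38.734 / 17.739 = 2.1836 m.

2.1836


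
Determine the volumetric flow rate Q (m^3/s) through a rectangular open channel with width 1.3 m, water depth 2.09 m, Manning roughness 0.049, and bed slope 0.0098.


For a rectangular channel, the cross-sectional area A = b * y = 1.3 * 2.09 = 2.72 m^2.
The wetted perimeter P = b + 2y = 1.3 + 2*2.09 = 5.48 m.
Hydraulic radius R = A/P = 2.72/5.48 = 0.4958 m.
Velocity V = (1/n)*R^(2/3)*S^(1/2) = (1/0.049)*0.4958^(2/3)*0.0098^(1/2) = 1.2656 m/s.
Discharge Q = A * V = 2.72 * 1.2656 = 3.439 m^3/s.

3.439


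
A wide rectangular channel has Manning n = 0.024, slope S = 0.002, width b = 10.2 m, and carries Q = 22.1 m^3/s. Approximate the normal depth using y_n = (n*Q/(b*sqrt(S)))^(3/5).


We use the wide-channel approximation y_n = (n*Q/(b*sqrt(S)))^(3/5).
sqrt(S) = sqrt(0.002) = 0.044721.
Numerator: n*Q = 0.024 * 22.1 = 0.5304.
Denominator: b*sqrt(S) = 10.2 * 0.044721 = 0.456154.
arg = 1.1628.
y_n = 1.1628^(3/5) = 1.0947 m.

1.0947


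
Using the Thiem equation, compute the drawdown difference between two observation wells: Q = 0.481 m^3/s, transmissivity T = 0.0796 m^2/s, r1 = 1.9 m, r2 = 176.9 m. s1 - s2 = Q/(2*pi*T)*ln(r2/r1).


Thiem equation: s1 - s2 = Q/(2*pi*T) * ln(r2/r1).
ln(r2/r1) = ln(176.9/1.9) = 4.5337.
Q/(2*pi*T) = 0.481 / (2*pi*0.0796) = 0.481 / 0.5001 = 0.9617.
s1 - s2 = 0.9617 * 4.5337 = 4.3602 m.

4.3602


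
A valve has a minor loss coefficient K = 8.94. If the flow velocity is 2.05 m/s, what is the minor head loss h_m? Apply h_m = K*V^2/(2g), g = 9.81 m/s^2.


Minor loss formula: h_m = K * V^2/(2g).
V^2 = 2.05^2 = 4.2025.
V^2/(2g) = 4.2025 / 19.62 = 0.2142 m.
h_m = 8.94 * 0.2142 = 1.9149 m.

1.9149


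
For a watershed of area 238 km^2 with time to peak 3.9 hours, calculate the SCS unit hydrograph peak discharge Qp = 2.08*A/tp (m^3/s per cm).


SCS formula: Qp = 2.08 * A / tp.
Qp = 2.08 * 238 / 3.9
   = 495.04 / 3.9
   = 126.93 m^3/s per cm.

126.93


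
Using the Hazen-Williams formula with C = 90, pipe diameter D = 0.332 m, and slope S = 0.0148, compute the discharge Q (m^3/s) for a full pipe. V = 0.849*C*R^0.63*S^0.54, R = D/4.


For a full circular pipe, R = D/4 = 0.332/4 = 0.083 m.
V = 0.849 * 90 * 0.083^0.63 * 0.0148^0.54
  = 0.849 * 90 * 0.208458 * 0.102788
  = 1.6372 m/s.
Pipe area A = pi*D^2/4 = pi*0.332^2/4 = 0.0866 m^2.
Q = A * V = 0.0866 * 1.6372 = 0.1417 m^3/s.

0.1417


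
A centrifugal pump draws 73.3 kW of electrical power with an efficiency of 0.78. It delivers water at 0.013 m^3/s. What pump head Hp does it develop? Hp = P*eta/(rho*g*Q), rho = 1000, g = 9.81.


Pump head formula: Hp = P * eta / (rho * g * Q).
Numerator: P * eta = 73.3 * 1000 * 0.78 = 57174.0 W.
Denominator: rho * g * Q = 1000 * 9.81 * 0.013 = 127.53.
Hp = 57174.0 / 127.53 = 448.32 m.

448.32


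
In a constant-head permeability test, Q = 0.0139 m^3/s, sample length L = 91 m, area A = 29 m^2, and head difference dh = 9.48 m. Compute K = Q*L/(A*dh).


From K = Q*L / (A*dh):
Numerator: Q*L = 0.0139 * 91 = 1.2649.
Denominator: A*dh = 29 * 9.48 = 274.92.
K = 1.2649 / 274.92 = 0.004601 m/s.

0.004601


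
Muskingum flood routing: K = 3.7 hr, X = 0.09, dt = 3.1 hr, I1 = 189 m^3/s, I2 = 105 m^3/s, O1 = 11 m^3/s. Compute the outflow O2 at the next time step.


Muskingum coefficients:
denom = 2*K*(1-X) + dt = 2*3.7*(1-0.09) + 3.1 = 9.834.
C0 = (dt - 2*K*X)/denom = (3.1 - 2*3.7*0.09)/9.834 = 0.2475.
C1 = (dt + 2*K*X)/denom = (3.1 + 2*3.7*0.09)/9.834 = 0.383.
C2 = (2*K*(1-X) - dt)/denom = 0.3695.
O2 = C0*I2 + C1*I1 + C2*O1
   = 0.2475*105 + 0.383*189 + 0.3695*11
   = 102.43 m^3/s.

102.43


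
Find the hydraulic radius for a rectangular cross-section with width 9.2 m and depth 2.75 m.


For a rectangular section:
Flow area A = b * y = 9.2 * 2.75 = 25.3 m^2.
Wetted perimeter P = b + 2y = 9.2 + 2*2.75 = 14.7 m.
Hydraulic radius R = A/P = 25.3 / 14.7 = 1.7211 m.

1.7211


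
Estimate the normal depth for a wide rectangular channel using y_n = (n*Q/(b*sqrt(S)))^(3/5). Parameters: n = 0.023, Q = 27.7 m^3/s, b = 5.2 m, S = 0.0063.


We use the wide-channel approximation y_n = (n*Q/(b*sqrt(S)))^(3/5).
sqrt(S) = sqrt(0.0063) = 0.079373.
Numerator: n*Q = 0.023 * 27.7 = 0.6371.
Denominator: b*sqrt(S) = 5.2 * 0.079373 = 0.41274.
arg = 1.5436.
y_n = 1.5436^(3/5) = 1.2975 m.

1.2975


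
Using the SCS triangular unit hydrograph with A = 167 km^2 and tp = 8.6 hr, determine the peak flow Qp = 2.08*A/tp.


SCS formula: Qp = 2.08 * A / tp.
Qp = 2.08 * 167 / 8.6
   = 347.36 / 8.6
   = 40.39 m^3/s per cm.

40.39


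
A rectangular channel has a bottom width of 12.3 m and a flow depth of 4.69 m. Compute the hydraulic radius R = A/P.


For a rectangular section:
Flow area A = b * y = 12.3 * 4.69 = 57.69 m^2.
Wetted perimeter P = b + 2y = 12.3 + 2*4.69 = 21.68 m.
Hydraulic radius R = A/P = 57.69 / 21.68 = 2.6608 m.

2.6608


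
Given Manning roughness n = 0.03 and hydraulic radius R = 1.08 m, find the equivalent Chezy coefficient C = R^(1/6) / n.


The Chezy coefficient relates to Manning's n through C = R^(1/6) / n.
R^(1/6) = 1.08^(1/6) = 1.012909.
C = 1.012909 / 0.03 = 33.76 m^(1/2)/s.

33.76


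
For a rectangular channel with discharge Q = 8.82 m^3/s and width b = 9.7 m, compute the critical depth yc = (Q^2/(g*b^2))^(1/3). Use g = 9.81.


Using yc = (Q^2 / (g * b^2))^(1/3):
Q^2 = 8.82^2 = 77.79.
g * b^2 = 9.81 * 9.7^2 = 9.81 * 94.09 = 923.02.
Q^2 / (g*b^2) = 77.79 / 923.02 = 0.0843.
yc = 0.0843^(1/3) = 0.4384 m.

0.4384


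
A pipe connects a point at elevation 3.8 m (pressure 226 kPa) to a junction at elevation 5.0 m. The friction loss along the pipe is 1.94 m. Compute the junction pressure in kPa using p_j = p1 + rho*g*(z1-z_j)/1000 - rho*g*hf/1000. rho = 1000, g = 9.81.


Junction pressure: p_j = p1 + rho*g*(z1 - z_j)/1000 - rho*g*hf/1000.
Elevation term = 1000*9.81*(3.8 - 5.0)/1000 = -11.772 kPa.
Friction term = 1000*9.81*1.94/1000 = 19.031 kPa.
p_j = 226 + -11.772 - 19.031 = 195.2 kPa.

195.2


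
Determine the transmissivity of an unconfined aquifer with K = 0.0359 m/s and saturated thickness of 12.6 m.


Transmissivity is defined as T = K * h.
T = 0.0359 * 12.6
  = 0.4523 m^2/s.

0.4523


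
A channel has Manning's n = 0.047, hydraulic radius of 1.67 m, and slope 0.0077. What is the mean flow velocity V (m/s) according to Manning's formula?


Manning's equation gives V = (1/n) * R^(2/3) * S^(1/2).
First, compute R^(2/3) = 1.67^(2/3) = 1.4076.
Next, S^(1/2) = 0.0077^(1/2) = 0.08775.
Then 1/n = 1/0.047 = 21.28.
V = 21.28 * 1.4076 * 0.08775 = 2.628 m/s.

2.628


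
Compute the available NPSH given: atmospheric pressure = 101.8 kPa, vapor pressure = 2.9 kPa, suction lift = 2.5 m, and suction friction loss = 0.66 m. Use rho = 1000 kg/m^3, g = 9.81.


NPSHa = p_atm/(rho*g) - z_s - hf_s - p_vap/(rho*g).
p_atm/(rho*g) = 101.8*1000 / (1000*9.81) = 10.377 m.
p_vap/(rho*g) = 2.9*1000 / (1000*9.81) = 0.296 m.
NPSHa = 10.377 - 2.5 - 0.66 - 0.296
      = 6.92 m.

6.92


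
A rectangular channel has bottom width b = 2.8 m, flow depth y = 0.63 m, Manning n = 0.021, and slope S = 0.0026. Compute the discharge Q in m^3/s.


For a rectangular channel, the cross-sectional area A = b * y = 2.8 * 0.63 = 1.76 m^2.
The wetted perimeter P = b + 2y = 2.8 + 2*0.63 = 4.06 m.
Hydraulic radius R = A/P = 1.76/4.06 = 0.4345 m.
Velocity V = (1/n)*R^(2/3)*S^(1/2) = (1/0.021)*0.4345^(2/3)*0.0026^(1/2) = 1.3929 m/s.
Discharge Q = A * V = 1.76 * 1.3929 = 2.457 m^3/s.

2.457


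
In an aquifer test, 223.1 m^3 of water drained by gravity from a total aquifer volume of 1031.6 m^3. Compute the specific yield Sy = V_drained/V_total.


Specific yield Sy = Volume drained / Total volume.
Sy = 223.1 / 1031.6
   = 0.2163.

0.2163


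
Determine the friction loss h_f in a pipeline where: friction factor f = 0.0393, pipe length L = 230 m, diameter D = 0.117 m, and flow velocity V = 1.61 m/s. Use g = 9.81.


Darcy-Weisbach equation: h_f = f * (L/D) * V^2/(2g).
f * L/D = 0.0393 * 230/0.117 = 77.2564.
V^2/(2g) = 1.61^2 / (2*9.81) = 2.5921 / 19.62 = 0.1321 m.
h_f = 77.2564 * 0.1321 = 10.207 m.

10.207


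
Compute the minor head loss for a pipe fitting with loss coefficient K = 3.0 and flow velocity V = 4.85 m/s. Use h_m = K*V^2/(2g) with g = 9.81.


Minor loss formula: h_m = K * V^2/(2g).
V^2 = 4.85^2 = 23.5225.
V^2/(2g) = 23.5225 / 19.62 = 1.1989 m.
h_m = 3.0 * 1.1989 = 3.5967 m.

3.5967


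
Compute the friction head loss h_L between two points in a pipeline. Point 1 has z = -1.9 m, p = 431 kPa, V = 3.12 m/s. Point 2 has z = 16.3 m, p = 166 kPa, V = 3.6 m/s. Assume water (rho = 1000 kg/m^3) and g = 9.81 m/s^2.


Total head at each section: H = z + p/(rho*g) + V^2/(2g).
H1 = -1.9 + 431*1000/(1000*9.81) + 3.12^2/(2*9.81)
   = -1.9 + 43.935 + 0.4961
   = 42.531 m.
H2 = 16.3 + 166*1000/(1000*9.81) + 3.6^2/(2*9.81)
   = 16.3 + 16.922 + 0.6606
   = 33.882 m.
h_L = H1 - H2 = 42.531 - 33.882 = 8.649 m.

8.649


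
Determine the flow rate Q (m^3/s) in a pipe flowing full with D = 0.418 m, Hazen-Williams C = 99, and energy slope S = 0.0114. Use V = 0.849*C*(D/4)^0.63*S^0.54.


For a full circular pipe, R = D/4 = 0.418/4 = 0.1045 m.
V = 0.849 * 99 * 0.1045^0.63 * 0.0114^0.54
  = 0.849 * 99 * 0.241015 * 0.089275
  = 1.8085 m/s.
Pipe area A = pi*D^2/4 = pi*0.418^2/4 = 0.1372 m^2.
Q = A * V = 0.1372 * 1.8085 = 0.2482 m^3/s.

0.2482


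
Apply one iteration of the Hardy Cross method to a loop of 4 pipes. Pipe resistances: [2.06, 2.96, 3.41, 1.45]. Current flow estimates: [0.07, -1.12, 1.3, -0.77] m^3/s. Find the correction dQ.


Numerator terms (r*Q*|Q|): 2.06*0.07*|0.07| = 0.0101; 2.96*-1.12*|-1.12| = -3.713; 3.41*1.3*|1.3| = 5.7629; 1.45*-0.77*|-0.77| = -0.8597.
Sum of numerator = 1.2003.
Denominator terms (r*|Q|): 2.06*|0.07| = 0.1442; 2.96*|-1.12| = 3.3152; 3.41*|1.3| = 4.433; 1.45*|-0.77| = 1.1165.
2 * sum of denominator = 2 * 9.0089 = 18.0178.
dQ = -1.2003 / 18.0178 = -0.0666 m^3/s.

-0.0666


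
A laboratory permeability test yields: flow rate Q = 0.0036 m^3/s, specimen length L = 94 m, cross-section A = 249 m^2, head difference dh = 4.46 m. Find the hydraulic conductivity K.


From K = Q*L / (A*dh):
Numerator: Q*L = 0.0036 * 94 = 0.3384.
Denominator: A*dh = 249 * 4.46 = 1110.54.
K = 0.3384 / 1110.54 = 0.000305 m/s.

0.000305


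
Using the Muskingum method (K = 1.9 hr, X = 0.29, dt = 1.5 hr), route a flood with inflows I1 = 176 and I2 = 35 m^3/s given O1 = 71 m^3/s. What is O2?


Muskingum coefficients:
denom = 2*K*(1-X) + dt = 2*1.9*(1-0.29) + 1.5 = 4.198.
C0 = (dt - 2*K*X)/denom = (1.5 - 2*1.9*0.29)/4.198 = 0.0948.
C1 = (dt + 2*K*X)/denom = (1.5 + 2*1.9*0.29)/4.198 = 0.6198.
C2 = (2*K*(1-X) - dt)/denom = 0.2854.
O2 = C0*I2 + C1*I1 + C2*O1
   = 0.0948*35 + 0.6198*176 + 0.2854*71
   = 132.67 m^3/s.

132.67


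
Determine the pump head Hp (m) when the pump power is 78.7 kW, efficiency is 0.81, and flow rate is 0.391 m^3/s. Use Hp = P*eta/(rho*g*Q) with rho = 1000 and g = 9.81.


Pump head formula: Hp = P * eta / (rho * g * Q).
Numerator: P * eta = 78.7 * 1000 * 0.81 = 63747.0 W.
Denominator: rho * g * Q = 1000 * 9.81 * 0.391 = 3835.71.
Hp = 63747.0 / 3835.71 = 16.62 m.

16.62


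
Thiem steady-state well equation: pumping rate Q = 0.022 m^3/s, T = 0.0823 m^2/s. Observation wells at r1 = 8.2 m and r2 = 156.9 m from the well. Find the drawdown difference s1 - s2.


Thiem equation: s1 - s2 = Q/(2*pi*T) * ln(r2/r1).
ln(r2/r1) = ln(156.9/8.2) = 2.9515.
Q/(2*pi*T) = 0.022 / (2*pi*0.0823) = 0.022 / 0.5171 = 0.0425.
s1 - s2 = 0.0425 * 2.9515 = 0.1256 m.

0.1256


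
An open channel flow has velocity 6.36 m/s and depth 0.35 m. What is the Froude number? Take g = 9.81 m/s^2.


The Froude number is defined as Fr = V / sqrt(g*y).
g*y = 9.81 * 0.35 = 3.4335.
sqrt(g*y) = sqrt(3.4335) = 1.853.
Fr = 6.36 / 1.853 = 3.4323.

3.4323


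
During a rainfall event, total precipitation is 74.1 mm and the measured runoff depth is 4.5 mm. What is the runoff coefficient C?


The runoff coefficient C = runoff depth / rainfall depth.
C = 4.5 / 74.1
  = 0.0607.

0.0607


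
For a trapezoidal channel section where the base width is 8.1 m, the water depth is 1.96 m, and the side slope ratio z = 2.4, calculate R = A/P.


For a trapezoidal section with side slope z:
A = (b + z*y)*y = (8.1 + 2.4*1.96)*1.96 = 25.096 m^2.
P = b + 2*y*sqrt(1 + z^2) = 8.1 + 2*1.96*sqrt(1 + 2.4^2) = 18.292 m.
R = A/P = 25.096 / 18.292 = 1.372 m.

1.372


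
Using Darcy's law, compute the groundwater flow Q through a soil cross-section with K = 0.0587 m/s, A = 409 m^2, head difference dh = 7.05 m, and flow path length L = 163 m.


Darcy's law: Q = K * A * i, where i = dh/L.
Hydraulic gradient i = 7.05 / 163 = 0.043252.
Q = 0.0587 * 409 * 0.043252
  = 1.0384 m^3/s.

1.0384


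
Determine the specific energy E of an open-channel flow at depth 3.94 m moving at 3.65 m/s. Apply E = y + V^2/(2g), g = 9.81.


Specific energy E = y + V^2/(2g).
Velocity head = V^2/(2g) = 3.65^2 / (2*9.81) = 13.3225 / 19.62 = 0.679 m.
E = 3.94 + 0.679 = 4.619 m.

4.619


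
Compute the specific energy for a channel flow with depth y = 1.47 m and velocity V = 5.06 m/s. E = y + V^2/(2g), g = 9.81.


Specific energy E = y + V^2/(2g).
Velocity head = V^2/(2g) = 5.06^2 / (2*9.81) = 25.6036 / 19.62 = 1.305 m.
E = 1.47 + 1.305 = 2.775 m.

2.775


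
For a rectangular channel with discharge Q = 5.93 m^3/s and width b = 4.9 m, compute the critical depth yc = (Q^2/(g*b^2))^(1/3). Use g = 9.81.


Using yc = (Q^2 / (g * b^2))^(1/3):
Q^2 = 5.93^2 = 35.16.
g * b^2 = 9.81 * 4.9^2 = 9.81 * 24.01 = 235.54.
Q^2 / (g*b^2) = 35.16 / 235.54 = 0.1493.
yc = 0.1493^(1/3) = 0.5305 m.

0.5305


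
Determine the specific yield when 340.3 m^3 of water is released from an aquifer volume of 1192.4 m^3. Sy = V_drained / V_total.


Specific yield Sy = Volume drained / Total volume.
Sy = 340.3 / 1192.4
   = 0.2854.

0.2854


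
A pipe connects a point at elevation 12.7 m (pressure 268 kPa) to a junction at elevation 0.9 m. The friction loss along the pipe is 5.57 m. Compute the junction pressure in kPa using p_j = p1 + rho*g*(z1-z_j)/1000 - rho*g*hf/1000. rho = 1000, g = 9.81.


Junction pressure: p_j = p1 + rho*g*(z1 - z_j)/1000 - rho*g*hf/1000.
Elevation term = 1000*9.81*(12.7 - 0.9)/1000 = 115.758 kPa.
Friction term = 1000*9.81*5.57/1000 = 54.642 kPa.
p_j = 268 + 115.758 - 54.642 = 329.12 kPa.

329.12


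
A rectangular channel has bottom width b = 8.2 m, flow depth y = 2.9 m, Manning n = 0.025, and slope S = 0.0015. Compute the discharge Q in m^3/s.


For a rectangular channel, the cross-sectional area A = b * y = 8.2 * 2.9 = 23.78 m^2.
The wetted perimeter P = b + 2y = 8.2 + 2*2.9 = 14.0 m.
Hydraulic radius R = A/P = 23.78/14.0 = 1.6986 m.
Velocity V = (1/n)*R^(2/3)*S^(1/2) = (1/0.025)*1.6986^(2/3)*0.0015^(1/2) = 2.2054 m/s.
Discharge Q = A * V = 23.78 * 2.2054 = 52.445 m^3/s.

52.445


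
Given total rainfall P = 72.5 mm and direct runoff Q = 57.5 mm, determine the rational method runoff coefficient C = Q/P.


The runoff coefficient C = runoff depth / rainfall depth.
C = 57.5 / 72.5
  = 0.7931.

0.7931


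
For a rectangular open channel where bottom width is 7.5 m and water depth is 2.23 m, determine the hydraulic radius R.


For a rectangular section:
Flow area A = b * y = 7.5 * 2.23 = 16.73 m^2.
Wetted perimeter P = b + 2y = 7.5 + 2*2.23 = 11.96 m.
Hydraulic radius R = A/P = 16.73 / 11.96 = 1.3984 m.

1.3984


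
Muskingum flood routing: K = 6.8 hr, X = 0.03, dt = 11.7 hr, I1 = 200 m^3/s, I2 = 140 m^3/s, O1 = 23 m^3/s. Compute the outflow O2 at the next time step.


Muskingum coefficients:
denom = 2*K*(1-X) + dt = 2*6.8*(1-0.03) + 11.7 = 24.892.
C0 = (dt - 2*K*X)/denom = (11.7 - 2*6.8*0.03)/24.892 = 0.4536.
C1 = (dt + 2*K*X)/denom = (11.7 + 2*6.8*0.03)/24.892 = 0.4864.
C2 = (2*K*(1-X) - dt)/denom = 0.0599.
O2 = C0*I2 + C1*I1 + C2*O1
   = 0.4536*140 + 0.4864*200 + 0.0599*23
   = 162.17 m^3/s.

162.17


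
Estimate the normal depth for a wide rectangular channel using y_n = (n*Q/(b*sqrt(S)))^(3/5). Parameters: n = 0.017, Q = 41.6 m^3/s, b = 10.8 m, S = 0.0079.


We use the wide-channel approximation y_n = (n*Q/(b*sqrt(S)))^(3/5).
sqrt(S) = sqrt(0.0079) = 0.088882.
Numerator: n*Q = 0.017 * 41.6 = 0.7072.
Denominator: b*sqrt(S) = 10.8 * 0.088882 = 0.959926.
arg = 0.7367.
y_n = 0.7367^(3/5) = 0.8325 m.

0.8325


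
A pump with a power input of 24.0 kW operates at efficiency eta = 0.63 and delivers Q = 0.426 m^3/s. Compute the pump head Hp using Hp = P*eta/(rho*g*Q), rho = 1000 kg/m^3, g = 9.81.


Pump head formula: Hp = P * eta / (rho * g * Q).
Numerator: P * eta = 24.0 * 1000 * 0.63 = 15120.0 W.
Denominator: rho * g * Q = 1000 * 9.81 * 0.426 = 4179.06.
Hp = 15120.0 / 4179.06 = 3.62 m.

3.62


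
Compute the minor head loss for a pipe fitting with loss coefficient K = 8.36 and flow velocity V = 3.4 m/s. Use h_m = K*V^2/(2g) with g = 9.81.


Minor loss formula: h_m = K * V^2/(2g).
V^2 = 3.4^2 = 11.56.
V^2/(2g) = 11.56 / 19.62 = 0.5892 m.
h_m = 8.36 * 0.5892 = 4.9257 m.

4.9257


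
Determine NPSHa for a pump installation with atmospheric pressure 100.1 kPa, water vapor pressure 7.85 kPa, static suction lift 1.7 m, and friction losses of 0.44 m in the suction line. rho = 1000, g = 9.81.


NPSHa = p_atm/(rho*g) - z_s - hf_s - p_vap/(rho*g).
p_atm/(rho*g) = 100.1*1000 / (1000*9.81) = 10.204 m.
p_vap/(rho*g) = 7.85*1000 / (1000*9.81) = 0.8 m.
NPSHa = 10.204 - 1.7 - 0.44 - 0.8
      = 7.26 m.

7.26


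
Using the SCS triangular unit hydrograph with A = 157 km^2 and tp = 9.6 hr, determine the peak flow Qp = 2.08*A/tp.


SCS formula: Qp = 2.08 * A / tp.
Qp = 2.08 * 157 / 9.6
   = 326.56 / 9.6
   = 34.02 m^3/s per cm.

34.02


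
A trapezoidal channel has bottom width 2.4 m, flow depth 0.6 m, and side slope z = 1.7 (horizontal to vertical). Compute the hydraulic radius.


For a trapezoidal section with side slope z:
A = (b + z*y)*y = (2.4 + 1.7*0.6)*0.6 = 2.052 m^2.
P = b + 2*y*sqrt(1 + z^2) = 2.4 + 2*0.6*sqrt(1 + 1.7^2) = 4.767 m.
R = A/P = 2.052 / 4.767 = 0.4305 m.

0.4305


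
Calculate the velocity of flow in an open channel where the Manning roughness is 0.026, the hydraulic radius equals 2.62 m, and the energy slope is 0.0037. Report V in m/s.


Manning's equation gives V = (1/n) * R^(2/3) * S^(1/2).
First, compute R^(2/3) = 2.62^(2/3) = 1.9005.
Next, S^(1/2) = 0.0037^(1/2) = 0.060828.
Then 1/n = 1/0.026 = 38.46.
V = 38.46 * 1.9005 * 0.060828 = 4.4463 m/s.

4.4463


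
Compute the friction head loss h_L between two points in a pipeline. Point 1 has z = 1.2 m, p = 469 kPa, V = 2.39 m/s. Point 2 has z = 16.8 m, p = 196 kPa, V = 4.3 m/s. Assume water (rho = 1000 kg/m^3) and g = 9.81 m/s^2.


Total head at each section: H = z + p/(rho*g) + V^2/(2g).
H1 = 1.2 + 469*1000/(1000*9.81) + 2.39^2/(2*9.81)
   = 1.2 + 47.808 + 0.2911
   = 49.299 m.
H2 = 16.8 + 196*1000/(1000*9.81) + 4.3^2/(2*9.81)
   = 16.8 + 19.98 + 0.9424
   = 37.722 m.
h_L = H1 - H2 = 49.299 - 37.722 = 11.577 m.

11.577


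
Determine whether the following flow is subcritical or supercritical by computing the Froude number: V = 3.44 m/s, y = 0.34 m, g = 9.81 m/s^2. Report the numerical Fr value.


The Froude number is defined as Fr = V / sqrt(g*y).
g*y = 9.81 * 0.34 = 3.3354.
sqrt(g*y) = sqrt(3.3354) = 1.8263.
Fr = 3.44 / 1.8263 = 1.8836.
Since Fr > 1, the flow is supercritical.

1.8836


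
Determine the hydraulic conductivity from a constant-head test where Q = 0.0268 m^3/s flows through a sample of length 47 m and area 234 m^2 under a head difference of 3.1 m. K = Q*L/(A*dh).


From K = Q*L / (A*dh):
Numerator: Q*L = 0.0268 * 47 = 1.2596.
Denominator: A*dh = 234 * 3.1 = 725.4.
K = 1.2596 / 725.4 = 0.001736 m/s.

0.001736


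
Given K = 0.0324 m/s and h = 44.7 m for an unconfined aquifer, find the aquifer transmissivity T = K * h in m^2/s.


Transmissivity is defined as T = K * h.
T = 0.0324 * 44.7
  = 1.4483 m^2/s.

1.4483


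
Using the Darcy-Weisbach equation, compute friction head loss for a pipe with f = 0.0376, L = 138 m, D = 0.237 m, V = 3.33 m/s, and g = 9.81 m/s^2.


Darcy-Weisbach equation: h_f = f * (L/D) * V^2/(2g).
f * L/D = 0.0376 * 138/0.237 = 21.8937.
V^2/(2g) = 3.33^2 / (2*9.81) = 11.0889 / 19.62 = 0.5652 m.
h_f = 21.8937 * 0.5652 = 12.374 m.

12.374


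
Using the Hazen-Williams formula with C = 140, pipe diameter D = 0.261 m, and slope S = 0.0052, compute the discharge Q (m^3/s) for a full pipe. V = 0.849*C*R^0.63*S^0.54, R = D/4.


For a full circular pipe, R = D/4 = 0.261/4 = 0.0653 m.
V = 0.849 * 140 * 0.0653^0.63 * 0.0052^0.54
  = 0.849 * 140 * 0.179137 * 0.058431
  = 1.2441 m/s.
Pipe area A = pi*D^2/4 = pi*0.261^2/4 = 0.0535 m^2.
Q = A * V = 0.0535 * 1.2441 = 0.0666 m^3/s.

0.0666


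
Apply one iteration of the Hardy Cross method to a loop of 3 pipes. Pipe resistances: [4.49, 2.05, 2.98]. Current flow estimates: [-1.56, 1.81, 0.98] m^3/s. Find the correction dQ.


Numerator terms (r*Q*|Q|): 4.49*-1.56*|-1.56| = -10.9269; 2.05*1.81*|1.81| = 6.716; 2.98*0.98*|0.98| = 2.862.
Sum of numerator = -1.3489.
Denominator terms (r*|Q|): 4.49*|-1.56| = 7.0044; 2.05*|1.81| = 3.7105; 2.98*|0.98| = 2.9204.
2 * sum of denominator = 2 * 13.6353 = 27.2706.
dQ = --1.3489 / 27.2706 = 0.0495 m^3/s.

0.0495


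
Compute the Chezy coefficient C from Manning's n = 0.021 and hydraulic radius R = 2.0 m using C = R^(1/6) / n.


The Chezy coefficient relates to Manning's n through C = R^(1/6) / n.
R^(1/6) = 2.0^(1/6) = 1.122462.
C = 1.122462 / 0.021 = 53.45 m^(1/2)/s.

53.45


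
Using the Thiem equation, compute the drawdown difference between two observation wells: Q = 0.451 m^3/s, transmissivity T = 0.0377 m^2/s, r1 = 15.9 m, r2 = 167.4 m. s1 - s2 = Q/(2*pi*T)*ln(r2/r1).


Thiem equation: s1 - s2 = Q/(2*pi*T) * ln(r2/r1).
ln(r2/r1) = ln(167.4/15.9) = 2.3541.
Q/(2*pi*T) = 0.451 / (2*pi*0.0377) = 0.451 / 0.2369 = 1.9039.
s1 - s2 = 1.9039 * 2.3541 = 4.482 m.

4.482


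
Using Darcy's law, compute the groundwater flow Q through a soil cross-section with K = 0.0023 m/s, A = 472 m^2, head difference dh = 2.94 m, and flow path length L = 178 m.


Darcy's law: Q = K * A * i, where i = dh/L.
Hydraulic gradient i = 2.94 / 178 = 0.016517.
Q = 0.0023 * 472 * 0.016517
  = 0.0179 m^3/s.

0.0179


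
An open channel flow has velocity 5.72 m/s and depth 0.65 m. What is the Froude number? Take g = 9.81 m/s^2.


The Froude number is defined as Fr = V / sqrt(g*y).
g*y = 9.81 * 0.65 = 6.3765.
sqrt(g*y) = sqrt(6.3765) = 2.5252.
Fr = 5.72 / 2.5252 = 2.2652.

2.2652


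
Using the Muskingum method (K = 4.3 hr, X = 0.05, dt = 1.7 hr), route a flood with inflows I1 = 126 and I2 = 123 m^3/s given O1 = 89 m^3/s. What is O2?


Muskingum coefficients:
denom = 2*K*(1-X) + dt = 2*4.3*(1-0.05) + 1.7 = 9.87.
C0 = (dt - 2*K*X)/denom = (1.7 - 2*4.3*0.05)/9.87 = 0.1287.
C1 = (dt + 2*K*X)/denom = (1.7 + 2*4.3*0.05)/9.87 = 0.2158.
C2 = (2*K*(1-X) - dt)/denom = 0.6555.
O2 = C0*I2 + C1*I1 + C2*O1
   = 0.1287*123 + 0.2158*126 + 0.6555*89
   = 101.36 m^3/s.

101.36


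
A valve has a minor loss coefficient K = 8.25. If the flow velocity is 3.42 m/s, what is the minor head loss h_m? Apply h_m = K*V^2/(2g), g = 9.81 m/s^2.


Minor loss formula: h_m = K * V^2/(2g).
V^2 = 3.42^2 = 11.6964.
V^2/(2g) = 11.6964 / 19.62 = 0.5961 m.
h_m = 8.25 * 0.5961 = 4.9182 m.

4.9182


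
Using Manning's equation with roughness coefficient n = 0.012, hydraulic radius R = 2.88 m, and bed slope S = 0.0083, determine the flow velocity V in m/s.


Manning's equation gives V = (1/n) * R^(2/3) * S^(1/2).
First, compute R^(2/3) = 2.88^(2/3) = 2.0242.
Next, S^(1/2) = 0.0083^(1/2) = 0.091104.
Then 1/n = 1/0.012 = 83.33.
V = 83.33 * 2.0242 * 0.091104 = 15.3681 m/s.

15.3681


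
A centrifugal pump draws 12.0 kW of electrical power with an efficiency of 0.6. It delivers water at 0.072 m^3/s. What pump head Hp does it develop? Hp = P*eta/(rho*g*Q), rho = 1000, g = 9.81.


Pump head formula: Hp = P * eta / (rho * g * Q).
Numerator: P * eta = 12.0 * 1000 * 0.6 = 7200.0 W.
Denominator: rho * g * Q = 1000 * 9.81 * 0.072 = 706.32.
Hp = 7200.0 / 706.32 = 10.19 m.

10.19


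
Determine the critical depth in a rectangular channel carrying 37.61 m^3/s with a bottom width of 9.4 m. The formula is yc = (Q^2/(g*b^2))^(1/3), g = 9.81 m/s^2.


Using yc = (Q^2 / (g * b^2))^(1/3):
Q^2 = 37.61^2 = 1414.51.
g * b^2 = 9.81 * 9.4^2 = 9.81 * 88.36 = 866.81.
Q^2 / (g*b^2) = 1414.51 / 866.81 = 1.6319.
yc = 1.6319^(1/3) = 1.1773 m.

1.1773


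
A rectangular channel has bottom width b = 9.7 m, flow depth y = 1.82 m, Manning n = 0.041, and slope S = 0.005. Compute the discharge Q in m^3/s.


For a rectangular channel, the cross-sectional area A = b * y = 9.7 * 1.82 = 17.65 m^2.
The wetted perimeter P = b + 2y = 9.7 + 2*1.82 = 13.34 m.
Hydraulic radius R = A/P = 17.65/13.34 = 1.3234 m.
Velocity V = (1/n)*R^(2/3)*S^(1/2) = (1/0.041)*1.3234^(2/3)*0.005^(1/2) = 2.0789 m/s.
Discharge Q = A * V = 17.65 * 2.0789 = 36.7 m^3/s.

36.7


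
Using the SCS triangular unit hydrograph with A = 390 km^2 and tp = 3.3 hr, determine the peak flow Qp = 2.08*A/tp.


SCS formula: Qp = 2.08 * A / tp.
Qp = 2.08 * 390 / 3.3
   = 811.2 / 3.3
   = 245.82 m^3/s per cm.

245.82


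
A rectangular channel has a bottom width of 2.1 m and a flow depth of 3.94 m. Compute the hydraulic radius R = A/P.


For a rectangular section:
Flow area A = b * y = 2.1 * 3.94 = 8.27 m^2.
Wetted perimeter P = b + 2y = 2.1 + 2*3.94 = 9.98 m.
Hydraulic radius R = A/P = 8.27 / 9.98 = 0.8291 m.

0.8291


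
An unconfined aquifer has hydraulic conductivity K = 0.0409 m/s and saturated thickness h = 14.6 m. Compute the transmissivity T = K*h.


Transmissivity is defined as T = K * h.
T = 0.0409 * 14.6
  = 0.5971 m^2/s.

0.5971


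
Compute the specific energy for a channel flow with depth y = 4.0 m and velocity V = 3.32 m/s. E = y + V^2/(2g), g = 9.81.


Specific energy E = y + V^2/(2g).
Velocity head = V^2/(2g) = 3.32^2 / (2*9.81) = 11.0224 / 19.62 = 0.5618 m.
E = 4.0 + 0.5618 = 4.5618 m.

4.5618


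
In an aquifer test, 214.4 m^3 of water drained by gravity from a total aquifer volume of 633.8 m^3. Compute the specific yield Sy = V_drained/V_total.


Specific yield Sy = Volume drained / Total volume.
Sy = 214.4 / 633.8
   = 0.3383.

0.3383


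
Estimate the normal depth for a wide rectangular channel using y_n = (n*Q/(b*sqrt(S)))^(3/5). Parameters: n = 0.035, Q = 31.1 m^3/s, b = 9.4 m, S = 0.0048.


We use the wide-channel approximation y_n = (n*Q/(b*sqrt(S)))^(3/5).
sqrt(S) = sqrt(0.0048) = 0.069282.
Numerator: n*Q = 0.035 * 31.1 = 1.0885.
Denominator: b*sqrt(S) = 9.4 * 0.069282 = 0.651251.
arg = 1.6714.
y_n = 1.6714^(3/5) = 1.361 m.

1.361


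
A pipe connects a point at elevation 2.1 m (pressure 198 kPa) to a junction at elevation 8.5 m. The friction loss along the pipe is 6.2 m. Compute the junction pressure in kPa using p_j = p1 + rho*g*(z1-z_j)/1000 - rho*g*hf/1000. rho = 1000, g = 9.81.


Junction pressure: p_j = p1 + rho*g*(z1 - z_j)/1000 - rho*g*hf/1000.
Elevation term = 1000*9.81*(2.1 - 8.5)/1000 = -62.784 kPa.
Friction term = 1000*9.81*6.2/1000 = 60.822 kPa.
p_j = 198 + -62.784 - 60.822 = 74.39 kPa.

74.39


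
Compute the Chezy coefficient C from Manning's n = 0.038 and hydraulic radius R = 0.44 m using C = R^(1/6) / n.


The Chezy coefficient relates to Manning's n through C = R^(1/6) / n.
R^(1/6) = 0.44^(1/6) = 0.872118.
C = 0.872118 / 0.038 = 22.95 m^(1/2)/s.

22.95


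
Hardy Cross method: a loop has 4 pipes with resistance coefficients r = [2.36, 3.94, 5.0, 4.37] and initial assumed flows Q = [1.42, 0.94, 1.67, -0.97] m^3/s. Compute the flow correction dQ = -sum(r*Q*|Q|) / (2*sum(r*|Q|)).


Numerator terms (r*Q*|Q|): 2.36*1.42*|1.42| = 4.7587; 3.94*0.94*|0.94| = 3.4814; 5.0*1.67*|1.67| = 13.9445; 4.37*-0.97*|-0.97| = -4.1117.
Sum of numerator = 18.0729.
Denominator terms (r*|Q|): 2.36*|1.42| = 3.3512; 3.94*|0.94| = 3.7036; 5.0*|1.67| = 8.35; 4.37*|-0.97| = 4.2389.
2 * sum of denominator = 2 * 19.6437 = 39.2874.
dQ = -18.0729 / 39.2874 = -0.46 m^3/s.

-0.46


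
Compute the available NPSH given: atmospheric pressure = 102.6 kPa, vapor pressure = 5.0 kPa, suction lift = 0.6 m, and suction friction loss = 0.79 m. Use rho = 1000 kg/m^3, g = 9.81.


NPSHa = p_atm/(rho*g) - z_s - hf_s - p_vap/(rho*g).
p_atm/(rho*g) = 102.6*1000 / (1000*9.81) = 10.459 m.
p_vap/(rho*g) = 5.0*1000 / (1000*9.81) = 0.51 m.
NPSHa = 10.459 - 0.6 - 0.79 - 0.51
      = 8.56 m.

8.56


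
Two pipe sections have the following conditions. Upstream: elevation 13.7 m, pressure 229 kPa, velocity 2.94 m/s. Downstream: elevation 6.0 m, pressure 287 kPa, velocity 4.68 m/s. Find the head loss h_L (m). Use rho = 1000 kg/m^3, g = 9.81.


Total head at each section: H = z + p/(rho*g) + V^2/(2g).
H1 = 13.7 + 229*1000/(1000*9.81) + 2.94^2/(2*9.81)
   = 13.7 + 23.344 + 0.4406
   = 37.484 m.
H2 = 6.0 + 287*1000/(1000*9.81) + 4.68^2/(2*9.81)
   = 6.0 + 29.256 + 1.1163
   = 36.372 m.
h_L = H1 - H2 = 37.484 - 36.372 = 1.112 m.

1.112


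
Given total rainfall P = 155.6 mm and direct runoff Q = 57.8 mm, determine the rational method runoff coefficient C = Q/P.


The runoff coefficient C = runoff depth / rainfall depth.
C = 57.8 / 155.6
  = 0.3715.

0.3715


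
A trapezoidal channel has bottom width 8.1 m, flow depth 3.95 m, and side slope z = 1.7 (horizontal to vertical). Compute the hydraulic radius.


For a trapezoidal section with side slope z:
A = (b + z*y)*y = (8.1 + 1.7*3.95)*3.95 = 58.519 m^2.
P = b + 2*y*sqrt(1 + z^2) = 8.1 + 2*3.95*sqrt(1 + 1.7^2) = 23.681 m.
R = A/P = 58.519 / 23.681 = 2.4711 m.

2.4711


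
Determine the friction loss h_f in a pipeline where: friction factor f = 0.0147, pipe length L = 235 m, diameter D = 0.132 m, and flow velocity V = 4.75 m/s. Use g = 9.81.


Darcy-Weisbach equation: h_f = f * (L/D) * V^2/(2g).
f * L/D = 0.0147 * 235/0.132 = 26.1705.
V^2/(2g) = 4.75^2 / (2*9.81) = 22.5625 / 19.62 = 1.15 m.
h_f = 26.1705 * 1.15 = 30.095 m.

30.095


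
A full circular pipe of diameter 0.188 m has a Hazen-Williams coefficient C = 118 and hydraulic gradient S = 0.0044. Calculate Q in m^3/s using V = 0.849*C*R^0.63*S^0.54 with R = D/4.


For a full circular pipe, R = D/4 = 0.188/4 = 0.047 m.
V = 0.849 * 118 * 0.047^0.63 * 0.0044^0.54
  = 0.849 * 118 * 0.145687 * 0.053391
  = 0.7792 m/s.
Pipe area A = pi*D^2/4 = pi*0.188^2/4 = 0.0278 m^2.
Q = A * V = 0.0278 * 0.7792 = 0.0216 m^3/s.

0.0216


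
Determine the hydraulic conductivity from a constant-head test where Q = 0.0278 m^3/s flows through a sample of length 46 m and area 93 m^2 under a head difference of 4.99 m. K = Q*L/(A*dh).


From K = Q*L / (A*dh):
Numerator: Q*L = 0.0278 * 46 = 1.2788.
Denominator: A*dh = 93 * 4.99 = 464.07.
K = 1.2788 / 464.07 = 0.002756 m/s.

0.002756


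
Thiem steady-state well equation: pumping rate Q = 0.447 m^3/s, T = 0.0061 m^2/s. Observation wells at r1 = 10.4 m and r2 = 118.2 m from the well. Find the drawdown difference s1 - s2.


Thiem equation: s1 - s2 = Q/(2*pi*T) * ln(r2/r1).
ln(r2/r1) = ln(118.2/10.4) = 2.4306.
Q/(2*pi*T) = 0.447 / (2*pi*0.0061) = 0.447 / 0.0383 = 11.6627.
s1 - s2 = 11.6627 * 2.4306 = 28.347 m.

28.347


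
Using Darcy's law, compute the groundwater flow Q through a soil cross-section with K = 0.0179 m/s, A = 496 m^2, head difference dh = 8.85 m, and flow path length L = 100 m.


Darcy's law: Q = K * A * i, where i = dh/L.
Hydraulic gradient i = 8.85 / 100 = 0.0885.
Q = 0.0179 * 496 * 0.0885
  = 0.7857 m^3/s.

0.7857


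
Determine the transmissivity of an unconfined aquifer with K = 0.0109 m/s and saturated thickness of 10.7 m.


Transmissivity is defined as T = K * h.
T = 0.0109 * 10.7
  = 0.1166 m^2/s.

0.1166


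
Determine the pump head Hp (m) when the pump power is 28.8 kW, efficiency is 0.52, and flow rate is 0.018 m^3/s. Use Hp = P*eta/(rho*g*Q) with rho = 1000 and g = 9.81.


Pump head formula: Hp = P * eta / (rho * g * Q).
Numerator: P * eta = 28.8 * 1000 * 0.52 = 14976.0 W.
Denominator: rho * g * Q = 1000 * 9.81 * 0.018 = 176.58.
Hp = 14976.0 / 176.58 = 84.81 m.

84.81


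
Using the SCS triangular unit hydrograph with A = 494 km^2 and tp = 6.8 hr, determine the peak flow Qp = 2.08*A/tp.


SCS formula: Qp = 2.08 * A / tp.
Qp = 2.08 * 494 / 6.8
   = 1027.52 / 6.8
   = 151.11 m^3/s per cm.

151.11


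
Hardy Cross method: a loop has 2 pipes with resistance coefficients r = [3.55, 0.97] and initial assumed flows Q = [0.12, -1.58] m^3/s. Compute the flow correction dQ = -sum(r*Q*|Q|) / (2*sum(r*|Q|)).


Numerator terms (r*Q*|Q|): 3.55*0.12*|0.12| = 0.0511; 0.97*-1.58*|-1.58| = -2.4215.
Sum of numerator = -2.3704.
Denominator terms (r*|Q|): 3.55*|0.12| = 0.426; 0.97*|-1.58| = 1.5326.
2 * sum of denominator = 2 * 1.9586 = 3.9172.
dQ = --2.3704 / 3.9172 = 0.6051 m^3/s.

0.6051


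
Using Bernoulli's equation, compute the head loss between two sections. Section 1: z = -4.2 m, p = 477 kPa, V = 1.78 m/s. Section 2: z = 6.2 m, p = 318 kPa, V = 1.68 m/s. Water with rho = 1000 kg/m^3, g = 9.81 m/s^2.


Total head at each section: H = z + p/(rho*g) + V^2/(2g).
H1 = -4.2 + 477*1000/(1000*9.81) + 1.78^2/(2*9.81)
   = -4.2 + 48.624 + 0.1615
   = 44.585 m.
H2 = 6.2 + 318*1000/(1000*9.81) + 1.68^2/(2*9.81)
   = 6.2 + 32.416 + 0.1439
   = 38.76 m.
h_L = H1 - H2 = 44.585 - 38.76 = 5.826 m.

5.826


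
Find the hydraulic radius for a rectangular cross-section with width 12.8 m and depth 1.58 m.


For a rectangular section:
Flow area A = b * y = 12.8 * 1.58 = 20.22 m^2.
Wetted perimeter P = b + 2y = 12.8 + 2*1.58 = 15.96 m.
Hydraulic radius R = A/P = 20.22 / 15.96 = 1.2672 m.

1.2672


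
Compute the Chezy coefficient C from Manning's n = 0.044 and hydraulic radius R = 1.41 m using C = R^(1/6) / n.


The Chezy coefficient relates to Manning's n through C = R^(1/6) / n.
R^(1/6) = 1.41^(1/6) = 1.058936.
C = 1.058936 / 0.044 = 24.07 m^(1/2)/s.

24.07


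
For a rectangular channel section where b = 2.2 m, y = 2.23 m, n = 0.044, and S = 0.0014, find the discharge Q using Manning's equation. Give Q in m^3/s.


For a rectangular channel, the cross-sectional area A = b * y = 2.2 * 2.23 = 4.91 m^2.
The wetted perimeter P = b + 2y = 2.2 + 2*2.23 = 6.66 m.
Hydraulic radius R = A/P = 4.91/6.66 = 0.7366 m.
Velocity V = (1/n)*R^(2/3)*S^(1/2) = (1/0.044)*0.7366^(2/3)*0.0014^(1/2) = 0.6936 m/s.
Discharge Q = A * V = 4.91 * 0.6936 = 3.403 m^3/s.

3.403


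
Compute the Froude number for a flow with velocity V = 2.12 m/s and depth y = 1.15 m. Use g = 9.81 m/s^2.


The Froude number is defined as Fr = V / sqrt(g*y).
g*y = 9.81 * 1.15 = 11.2815.
sqrt(g*y) = sqrt(11.2815) = 3.3588.
Fr = 2.12 / 3.3588 = 0.6312.

0.6312


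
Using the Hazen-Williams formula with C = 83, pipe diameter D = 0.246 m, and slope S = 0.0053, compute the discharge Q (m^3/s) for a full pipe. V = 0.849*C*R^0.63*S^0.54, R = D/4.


For a full circular pipe, R = D/4 = 0.246/4 = 0.0615 m.
V = 0.849 * 83 * 0.0615^0.63 * 0.0053^0.54
  = 0.849 * 83 * 0.17258 * 0.059035
  = 0.7179 m/s.
Pipe area A = pi*D^2/4 = pi*0.246^2/4 = 0.0475 m^2.
Q = A * V = 0.0475 * 0.7179 = 0.0341 m^3/s.

0.0341


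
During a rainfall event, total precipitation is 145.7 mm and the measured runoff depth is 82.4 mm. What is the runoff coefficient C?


The runoff coefficient C = runoff depth / rainfall depth.
C = 82.4 / 145.7
  = 0.5655.

0.5655


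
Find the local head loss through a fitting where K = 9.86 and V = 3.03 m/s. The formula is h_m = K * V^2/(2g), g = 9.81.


Minor loss formula: h_m = K * V^2/(2g).
V^2 = 3.03^2 = 9.1809.
V^2/(2g) = 9.1809 / 19.62 = 0.4679 m.
h_m = 9.86 * 0.4679 = 4.6138 m.

4.6138


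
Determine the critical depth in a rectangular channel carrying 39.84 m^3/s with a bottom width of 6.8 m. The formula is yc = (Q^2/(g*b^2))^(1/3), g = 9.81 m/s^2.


Using yc = (Q^2 / (g * b^2))^(1/3):
Q^2 = 39.84^2 = 1587.23.
g * b^2 = 9.81 * 6.8^2 = 9.81 * 46.24 = 453.61.
Q^2 / (g*b^2) = 1587.23 / 453.61 = 3.4991.
yc = 3.4991^(1/3) = 1.5182 m.

1.5182


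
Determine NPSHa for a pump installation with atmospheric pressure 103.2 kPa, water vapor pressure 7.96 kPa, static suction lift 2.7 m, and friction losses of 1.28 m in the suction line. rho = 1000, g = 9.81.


NPSHa = p_atm/(rho*g) - z_s - hf_s - p_vap/(rho*g).
p_atm/(rho*g) = 103.2*1000 / (1000*9.81) = 10.52 m.
p_vap/(rho*g) = 7.96*1000 / (1000*9.81) = 0.811 m.
NPSHa = 10.52 - 2.7 - 1.28 - 0.811
      = 5.73 m.

5.73


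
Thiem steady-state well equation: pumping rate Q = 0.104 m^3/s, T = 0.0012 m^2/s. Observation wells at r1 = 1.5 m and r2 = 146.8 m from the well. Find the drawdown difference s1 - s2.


Thiem equation: s1 - s2 = Q/(2*pi*T) * ln(r2/r1).
ln(r2/r1) = ln(146.8/1.5) = 4.5836.
Q/(2*pi*T) = 0.104 / (2*pi*0.0012) = 0.104 / 0.0075 = 13.7934.
s1 - s2 = 13.7934 * 4.5836 = 63.2236 m.

63.2236


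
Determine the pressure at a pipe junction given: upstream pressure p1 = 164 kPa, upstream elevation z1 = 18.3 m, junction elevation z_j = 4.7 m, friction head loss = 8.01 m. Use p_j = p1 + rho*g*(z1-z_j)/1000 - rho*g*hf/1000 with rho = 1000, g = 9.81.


Junction pressure: p_j = p1 + rho*g*(z1 - z_j)/1000 - rho*g*hf/1000.
Elevation term = 1000*9.81*(18.3 - 4.7)/1000 = 133.416 kPa.
Friction term = 1000*9.81*8.01/1000 = 78.578 kPa.
p_j = 164 + 133.416 - 78.578 = 218.84 kPa.

218.84


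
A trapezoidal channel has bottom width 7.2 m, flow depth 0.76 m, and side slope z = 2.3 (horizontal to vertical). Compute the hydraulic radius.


For a trapezoidal section with side slope z:
A = (b + z*y)*y = (7.2 + 2.3*0.76)*0.76 = 6.8 m^2.
P = b + 2*y*sqrt(1 + z^2) = 7.2 + 2*0.76*sqrt(1 + 2.3^2) = 11.012 m.
R = A/P = 6.8 / 11.012 = 0.6175 m.

0.6175


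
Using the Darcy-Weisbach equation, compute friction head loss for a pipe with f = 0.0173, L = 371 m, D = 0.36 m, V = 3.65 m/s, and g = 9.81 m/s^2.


Darcy-Weisbach equation: h_f = f * (L/D) * V^2/(2g).
f * L/D = 0.0173 * 371/0.36 = 17.8286.
V^2/(2g) = 3.65^2 / (2*9.81) = 13.3225 / 19.62 = 0.679 m.
h_f = 17.8286 * 0.679 = 12.106 m.

12.106
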